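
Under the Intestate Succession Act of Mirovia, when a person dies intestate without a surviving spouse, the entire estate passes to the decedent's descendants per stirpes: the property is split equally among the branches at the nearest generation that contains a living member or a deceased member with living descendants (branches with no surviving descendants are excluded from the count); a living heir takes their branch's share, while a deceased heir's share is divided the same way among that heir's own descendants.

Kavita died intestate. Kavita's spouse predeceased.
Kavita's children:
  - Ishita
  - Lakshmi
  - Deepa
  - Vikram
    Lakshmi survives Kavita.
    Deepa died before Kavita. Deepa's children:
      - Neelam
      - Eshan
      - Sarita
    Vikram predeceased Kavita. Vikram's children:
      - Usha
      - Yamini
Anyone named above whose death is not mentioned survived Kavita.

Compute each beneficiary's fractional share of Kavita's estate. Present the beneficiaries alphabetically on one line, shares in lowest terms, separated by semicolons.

There is no surviving spouse, so the entire estate passes to Kavita's descendants per stirpes.
The estate is divided into 4 equal shares of 1/4 among Ishita, Lakshmi, Deepa, Vikram.
Ishita is living and takes 1/4.
Lakshmi is living and takes 1/4.
Deepa predeceased; the 1/4 allotted to Deepa's branch passes to Deepa's issue by representation.
The 1/4 is divided into 3 equal shares of 1/12 among Neelam, Eshan, Sarita.
Neelam is living and takes 1/12.
Eshan is living and takes 1/12.
Sarita is living and takes 1/12.
Vikram predeceased; the 1/4 allotted to Vikram's branch passes to Vikram's issue by representation.
The 1/4 is divided into 2 equal shares of 1/8 among Usha, Yamini.
Usha is living and takes 1/8.
Yamini is living and takes 1/8.

Eshan 1/12; Ishita 1/4; Lakshmi 1/4; Neelam 1/12; Sarita 1/12; Usha 1/8; Yamini 1/8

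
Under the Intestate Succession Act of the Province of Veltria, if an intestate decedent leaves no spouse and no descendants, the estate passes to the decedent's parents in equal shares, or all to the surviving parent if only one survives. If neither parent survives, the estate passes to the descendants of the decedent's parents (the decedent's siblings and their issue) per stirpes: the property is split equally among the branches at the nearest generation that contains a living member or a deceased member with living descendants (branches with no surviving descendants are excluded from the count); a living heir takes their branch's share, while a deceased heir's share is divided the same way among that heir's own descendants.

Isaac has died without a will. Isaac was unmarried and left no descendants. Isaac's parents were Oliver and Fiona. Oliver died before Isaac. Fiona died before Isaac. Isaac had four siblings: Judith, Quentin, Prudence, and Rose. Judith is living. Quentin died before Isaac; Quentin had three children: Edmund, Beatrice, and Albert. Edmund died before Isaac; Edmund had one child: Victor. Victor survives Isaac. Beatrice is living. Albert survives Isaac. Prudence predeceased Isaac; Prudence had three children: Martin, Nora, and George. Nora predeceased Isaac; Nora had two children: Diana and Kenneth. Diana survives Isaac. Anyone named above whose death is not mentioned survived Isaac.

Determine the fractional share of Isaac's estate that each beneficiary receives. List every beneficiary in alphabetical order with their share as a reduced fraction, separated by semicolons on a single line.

Albert 1/12; Beatrice 1/12; Diana 1/24; George 1/12; Judith 1/4; Kenneth 1/24; Martin 1/12; Rose 1/4; Victor 1/12

Neither parent survives and there are no descendants, so the estate passes to Isaac's siblings and their issue per stirpes.
The estate is divided into 4 equal shares of 1/4 among Judith, Quentin, Prudence, Rose.
Judith is living and takes 1/4.
Quentin predeceased; the 1/4 allotted to Quentin's branch passes to Quentin's issue by representation.
The 1/4 is divided into 3 equal shares of 1/12 among Edmund, Beatrice, Albert.
Edmund predeceased; the 1/12 allotted to Edmund's branch passes to Edmund's issue by representation.
Victor is the sole taker at this level and receives the full 1/12.
Beatrice is living and takes 1/12.
Albert is living and takes 1/12.
Prudence predeceased; the 1/4 allotted to Prudence's branch passes to Prudence's issue by representation.
The 1/4 is divided into 3 equal shares of 1/12 among Martin, Nora, George.
Martin is living and takes 1/12.
Nora predeceased; the 1/12 allotted to Nora's branch passes to Nora's issue by representation.
The 1/12 is divided into 2 equal shares of 1/24 among Diana, Kenneth.
Diana is living and takes 1/24.
Kenneth is living and takes 1/24.
George is living and takes 1/12.
Rose is living and takes 1/4.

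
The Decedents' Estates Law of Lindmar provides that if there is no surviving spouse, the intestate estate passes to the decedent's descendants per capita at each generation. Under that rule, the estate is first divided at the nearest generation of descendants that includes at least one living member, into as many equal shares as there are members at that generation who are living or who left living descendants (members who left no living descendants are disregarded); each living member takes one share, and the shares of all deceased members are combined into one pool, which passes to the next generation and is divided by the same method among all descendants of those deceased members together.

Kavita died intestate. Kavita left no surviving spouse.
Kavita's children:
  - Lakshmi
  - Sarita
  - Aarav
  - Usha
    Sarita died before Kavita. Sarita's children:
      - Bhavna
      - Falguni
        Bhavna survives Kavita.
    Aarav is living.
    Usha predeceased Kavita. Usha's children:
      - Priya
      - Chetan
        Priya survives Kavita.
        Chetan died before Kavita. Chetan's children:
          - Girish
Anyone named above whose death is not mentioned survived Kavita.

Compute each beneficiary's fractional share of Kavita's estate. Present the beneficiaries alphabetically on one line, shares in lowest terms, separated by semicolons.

Aarav 1/4; Bhavna 1/8; Falguni 1/8; Girish 1/8; Lakshmi 1/4; Priya 1/8

There is no surviving spouse, so the entire estate passes to Kavita's descendants per capita at each generation.
At generation 1 (Lakshmi, Sarita, Aarav, Usha) there are 4 shares of (1)/4 = 1/4 each.
Living: Lakshmi and Aarav — each takes 1/4.
Deceased: Sarita and Usha. Their combined 1/2 is pooled and carried to generation 2.
At generation 2 (Bhavna, Falguni, Priya, Chetan) there are 4 shares of (1/2)/4 = 1/8 each.
Living: Bhavna, Falguni, and Priya — each takes 1/8.
Deceased: Chetan. That 1/8 share is carried to generation 3.
At generation 3 (Girish) there are 1 shares of (1/8)/1 = 1/8 each.
Living: Girish — each takes 1/8.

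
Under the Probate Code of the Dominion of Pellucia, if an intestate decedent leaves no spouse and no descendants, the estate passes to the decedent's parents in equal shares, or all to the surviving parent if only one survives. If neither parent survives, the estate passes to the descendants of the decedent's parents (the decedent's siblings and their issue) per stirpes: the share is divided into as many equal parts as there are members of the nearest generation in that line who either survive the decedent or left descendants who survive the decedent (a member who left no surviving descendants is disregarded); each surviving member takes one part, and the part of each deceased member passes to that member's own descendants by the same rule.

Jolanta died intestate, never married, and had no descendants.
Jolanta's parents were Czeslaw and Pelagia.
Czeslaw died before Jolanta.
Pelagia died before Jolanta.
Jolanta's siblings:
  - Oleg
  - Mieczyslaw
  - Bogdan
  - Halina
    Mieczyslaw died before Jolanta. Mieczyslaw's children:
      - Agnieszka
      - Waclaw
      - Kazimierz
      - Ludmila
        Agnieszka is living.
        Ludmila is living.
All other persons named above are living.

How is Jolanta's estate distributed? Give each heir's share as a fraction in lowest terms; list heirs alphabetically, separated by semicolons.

Agnieszka 1/16; Bogdan 1/4; Halina 1/4; Kazimierz 1/16; Ludmila 1/16; Oleg 1/4; Waclaw 1/16

Neither parent survives and there are no descendants, so the estate passes to Jolanta's siblings and their issue per stirpes.
The estate is divided into 4 equal shares of 1/4 among Oleg, Mieczyslaw, Bogdan, Halina.
Oleg is living and takes 1/4.
Mieczyslaw predeceased; the 1/4 allotted to Mieczyslaw's branch passes to Mieczyslaw's issue by representation.
The 1/4 is divided into 4 equal shares of 1/16 among Agnieszka, Waclaw, Kazimierz, Ludmila.
Agnieszka is living and takes 1/16.
Waclaw is living and takes 1/16.
Kazimierz is living and takes 1/16.
Ludmila is living and takes 1/16.
Bogdan is living and takes 1/4.
Halina is living and takes 1/4.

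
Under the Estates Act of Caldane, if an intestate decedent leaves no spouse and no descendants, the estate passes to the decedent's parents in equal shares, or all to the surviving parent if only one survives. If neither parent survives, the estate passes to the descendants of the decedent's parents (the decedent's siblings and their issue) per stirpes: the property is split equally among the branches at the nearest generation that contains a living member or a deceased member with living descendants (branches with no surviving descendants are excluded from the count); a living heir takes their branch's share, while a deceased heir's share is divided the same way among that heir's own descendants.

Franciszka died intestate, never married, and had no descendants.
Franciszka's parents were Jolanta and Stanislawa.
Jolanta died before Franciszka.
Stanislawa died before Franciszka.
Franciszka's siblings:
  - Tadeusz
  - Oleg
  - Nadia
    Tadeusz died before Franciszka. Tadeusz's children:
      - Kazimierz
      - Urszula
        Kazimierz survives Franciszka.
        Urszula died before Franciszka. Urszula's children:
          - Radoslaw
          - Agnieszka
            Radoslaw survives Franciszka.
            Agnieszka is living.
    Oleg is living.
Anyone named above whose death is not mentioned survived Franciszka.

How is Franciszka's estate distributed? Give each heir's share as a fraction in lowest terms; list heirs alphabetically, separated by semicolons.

Neither parent survives and there are no descendants, so the estate passes to Franciszka's siblings and their issue per stirpes.
The estate is divided into 3 equal shares of 1/3 among Tadeusz, Oleg, Nadia.
Tadeusz predeceased; the 1/3 allotted to Tadeusz's branch passes to Tadeusz's issue by representation.
The 1/3 is divided into 2 equal shares of 1/6 among Kazimierz, Urszula.
Kazimierz is living and takes 1/6.
Urszula predeceased; the 1/6 allotted to Urszula's branch passes to Urszula's issue by representation.
The 1/6 is divided into 2 equal shares of 1/12 among Radoslaw, Agnieszka.
Radoslaw is living and takes 1/12.
Agnieszka is living and takes 1/12.
Oleg is living and takes 1/3.
Nadia is living and takes 1/3.

Agnieszka 1/12; Kazimierz 1/6; Nadia 1/3; Oleg 1/3; Radoslaw 1/12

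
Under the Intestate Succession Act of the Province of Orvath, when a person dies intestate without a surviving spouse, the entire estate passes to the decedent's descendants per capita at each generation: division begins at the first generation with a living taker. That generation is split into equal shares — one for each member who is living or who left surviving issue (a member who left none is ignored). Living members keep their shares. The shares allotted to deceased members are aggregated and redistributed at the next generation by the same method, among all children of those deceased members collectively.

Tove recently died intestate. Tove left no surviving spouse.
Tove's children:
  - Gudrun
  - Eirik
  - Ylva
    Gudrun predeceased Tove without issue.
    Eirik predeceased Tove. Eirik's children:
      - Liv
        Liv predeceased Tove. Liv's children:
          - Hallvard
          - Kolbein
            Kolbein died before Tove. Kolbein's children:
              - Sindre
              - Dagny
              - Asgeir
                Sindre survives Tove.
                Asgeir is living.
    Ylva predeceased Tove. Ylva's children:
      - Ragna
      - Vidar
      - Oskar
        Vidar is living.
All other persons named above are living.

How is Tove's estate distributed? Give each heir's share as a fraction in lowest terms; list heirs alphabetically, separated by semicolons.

Asgeir 1/24; Dagny 1/24; Hallvard 1/8; Oskar 1/4; Ragna 1/4; Sindre 1/24; Vidar 1/4

There is no surviving spouse, so the entire estate passes to Tove's descendants per capita at each generation.
No one at generation 1 (Eirik, Ylva) is living; moving to the next generation.
At generation 2 (Liv, Ragna, Vidar, Oskar) there are 4 shares of (1)/4 = 1/4 each.
Living: Ragna, Vidar, and Oskar — each takes 1/4.
Deceased: Liv. That 1/4 share is carried to generation 3.
At generation 3 (Hallvard, Kolbein) there are 2 shares of (1/4)/2 = 1/8 each.
Living: Hallvard — each takes 1/8.
Deceased: Kolbein. That 1/8 share is carried to generation 4.
At generation 4 (Sindre, Dagny, Asgeir) there are 3 shares of (1/8)/3 = 1/24 each.
Living: Sindre, Dagny, and Asgeir — each takes 1/24.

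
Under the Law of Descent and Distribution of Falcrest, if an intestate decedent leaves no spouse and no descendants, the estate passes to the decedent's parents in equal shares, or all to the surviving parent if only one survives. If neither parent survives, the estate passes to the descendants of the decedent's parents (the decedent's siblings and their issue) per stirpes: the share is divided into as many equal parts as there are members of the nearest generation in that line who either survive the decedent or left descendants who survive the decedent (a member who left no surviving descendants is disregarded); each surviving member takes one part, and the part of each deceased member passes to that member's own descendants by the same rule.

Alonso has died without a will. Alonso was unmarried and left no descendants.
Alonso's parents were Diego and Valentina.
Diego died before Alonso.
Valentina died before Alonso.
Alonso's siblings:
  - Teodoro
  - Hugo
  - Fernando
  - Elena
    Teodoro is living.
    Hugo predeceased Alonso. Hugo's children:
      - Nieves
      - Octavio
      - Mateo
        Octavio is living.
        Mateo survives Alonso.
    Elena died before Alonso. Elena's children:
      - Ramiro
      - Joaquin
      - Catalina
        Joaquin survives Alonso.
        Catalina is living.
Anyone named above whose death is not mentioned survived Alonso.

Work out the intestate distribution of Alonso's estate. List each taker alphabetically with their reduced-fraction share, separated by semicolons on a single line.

Neither parent survives and there are no descendants, so the estate passes to Alonso's siblings and their issue per stirpes.
The estate is divided into 4 equal shares of 1/4 among Teodoro, Hugo, Fernando, Elena.
Teodoro is living and takes 1/4.
Hugo predeceased; the 1/4 allotted to Hugo's branch passes to Hugo's issue by representation.
The 1/4 is divided into 3 equal shares of 1/12 among Nieves, Octavio, Mateo.
Nieves is living and takes 1/12.
Octavio is living and takes 1/12.
Mateo is living and takes 1/12.
Fernando is living and takes 1/4.
Elena predeceased; the 1/4 allotted to Elena's branch passes to Elena's issue by representation.
The 1/4 is divided into 3 equal shares of 1/12 among Ramiro, Joaquin, Catalina.
Ramiro is living and takes 1/12.
Joaquin is living and takes 1/12.
Catalina is living and takes 1/12.

Catalina 1/12; Fernando 1/4; Joaquin 1/12; Mateo 1/12; Nieves 1/12; Octavio 1/12; Ramiro 1/12; Teodoro 1/4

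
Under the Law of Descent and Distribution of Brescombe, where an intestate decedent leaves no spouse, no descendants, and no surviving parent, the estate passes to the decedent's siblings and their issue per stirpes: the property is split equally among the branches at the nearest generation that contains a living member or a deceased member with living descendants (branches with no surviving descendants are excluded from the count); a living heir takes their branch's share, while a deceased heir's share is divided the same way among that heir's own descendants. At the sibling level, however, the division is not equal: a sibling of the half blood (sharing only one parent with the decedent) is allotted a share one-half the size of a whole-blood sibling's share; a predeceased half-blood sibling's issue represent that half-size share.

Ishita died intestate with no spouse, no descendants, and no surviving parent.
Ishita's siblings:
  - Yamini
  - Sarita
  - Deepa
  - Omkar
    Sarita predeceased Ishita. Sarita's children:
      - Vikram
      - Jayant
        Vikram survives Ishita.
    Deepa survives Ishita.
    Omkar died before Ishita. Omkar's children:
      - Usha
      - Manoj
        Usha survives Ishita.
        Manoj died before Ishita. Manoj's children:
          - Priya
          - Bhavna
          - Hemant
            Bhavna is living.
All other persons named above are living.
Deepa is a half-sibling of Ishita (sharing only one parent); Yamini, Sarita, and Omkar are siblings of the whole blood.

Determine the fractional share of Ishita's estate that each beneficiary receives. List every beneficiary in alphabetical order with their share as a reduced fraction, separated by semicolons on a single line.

Bhavna 1/21; Deepa 1/7; Hemant 1/21; Jayant 1/7; Priya 1/21; Usha 1/7; Vikram 1/7; Yamini 2/7

No spouse, descendants, or parent survives, so the estate passes to Ishita's siblings per stirpes.
Half-blood siblings count for one-half the weight of whole-blood siblings at the initial division.
Dividing 1 in proportion to weights (total weight 7/2): Yamini (weight 1) → 2/7; Sarita (weight 1) → 2/7; Deepa (weight 1/2) → 1/7; Omkar (weight 1) → 2/7.
Yamini is living and takes 2/7.
Sarita predeceased; the 2/7 allotted to Sarita's branch passes to Sarita's issue by representation.
The 2/7 is divided into 2 equal shares of 1/7 among Vikram, Jayant.
Vikram is living and takes 1/7.
Jayant is living and takes 1/7.
Deepa is living and takes 1/7.
Omkar predeceased; the 2/7 allotted to Omkar's branch passes to Omkar's issue by representation.
The 2/7 is divided into 2 equal shares of 1/7 among Usha, Manoj.
Usha is living and takes 1/7.
Manoj predeceased; the 1/7 allotted to Manoj's branch passes to Manoj's issue by representation.
The 1/7 is divided into 3 equal shares of 1/21 among Priya, Bhavna, Hemant.
Priya is living and takes 1/21.
Bhavna is living and takes 1/21.
Hemant is living and takes 1/21.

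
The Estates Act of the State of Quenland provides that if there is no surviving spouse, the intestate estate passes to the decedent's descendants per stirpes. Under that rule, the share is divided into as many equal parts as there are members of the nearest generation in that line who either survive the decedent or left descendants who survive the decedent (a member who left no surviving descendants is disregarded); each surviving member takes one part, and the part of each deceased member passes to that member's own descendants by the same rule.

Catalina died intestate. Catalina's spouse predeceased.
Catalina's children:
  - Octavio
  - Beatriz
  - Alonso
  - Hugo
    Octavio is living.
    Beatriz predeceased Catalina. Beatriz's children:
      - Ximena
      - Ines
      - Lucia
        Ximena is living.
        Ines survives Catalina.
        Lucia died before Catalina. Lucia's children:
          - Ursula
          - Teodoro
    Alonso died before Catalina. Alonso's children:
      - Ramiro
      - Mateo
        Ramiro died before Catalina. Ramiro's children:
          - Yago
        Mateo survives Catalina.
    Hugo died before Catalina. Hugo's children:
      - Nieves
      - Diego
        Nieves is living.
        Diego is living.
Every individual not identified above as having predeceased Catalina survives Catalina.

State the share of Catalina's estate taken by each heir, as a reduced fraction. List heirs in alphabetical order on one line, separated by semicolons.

There is no surviving spouse, so the entire estate passes to Catalina's descendants per stirpes.
The estate is divided into 4 equal shares of 1/4 among Octavio, Beatriz, Alonso, Hugo.
Octavio is living and takes 1/4.
Beatriz predeceased; the 1/4 allotted to Beatriz's branch passes to Beatriz's issue by representation.
The 1/4 is divided into 3 equal shares of 1/12 among Ximena, Ines, Lucia.
Ximena is living and takes 1/12.
Ines is living and takes 1/12.
Lucia predeceased; the 1/12 allotted to Lucia's branch passes to Lucia's issue by representation.
The 1/12 is divided into 2 equal shares of 1/24 among Ursula, Teodoro.
Ursula is living and takes 1/24.
Teodoro is living and takes 1/24.
Alonso predeceased; the 1/4 allotted to Alonso's branch passes to Alonso's issue by representation.
The 1/4 is divided into 2 equal shares of 1/8 among Ramiro, Mateo.
Ramiro predeceased; the 1/8 allotted to Ramiro's branch passes to Ramiro's issue by representation.
Yago is the sole taker at this level and receives the full 1/8.
Mateo is living and takes 1/8.
Hugo predeceased; the 1/4 allotted to Hugo's branch passes to Hugo's issue by representation.
The 1/4 is divided into 2 equal shares of 1/8 among Nieves, Diego.
Nieves is living and takes 1/8.
Diego is living and takes 1/8.

Diego 1/8; Ines 1/12; Mateo 1/8; Nieves 1/8; Octavio 1/4; Teodoro 1/24; Ursula 1/24; Ximena 1/12; Yago 1/8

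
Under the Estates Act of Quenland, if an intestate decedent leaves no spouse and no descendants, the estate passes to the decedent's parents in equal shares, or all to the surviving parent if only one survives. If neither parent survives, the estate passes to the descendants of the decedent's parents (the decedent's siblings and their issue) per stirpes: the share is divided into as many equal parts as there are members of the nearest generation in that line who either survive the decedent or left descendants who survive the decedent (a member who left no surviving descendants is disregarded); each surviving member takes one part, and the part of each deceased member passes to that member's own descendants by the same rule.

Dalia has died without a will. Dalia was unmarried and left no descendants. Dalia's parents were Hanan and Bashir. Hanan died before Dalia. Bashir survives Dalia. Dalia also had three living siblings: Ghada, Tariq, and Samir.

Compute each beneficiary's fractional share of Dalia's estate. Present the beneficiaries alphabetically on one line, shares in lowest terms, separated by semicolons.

Bashir 1

Only one parent, Bashir, survives, so Bashir takes the entire estate. The siblings take nothing because a surviving parent has priority.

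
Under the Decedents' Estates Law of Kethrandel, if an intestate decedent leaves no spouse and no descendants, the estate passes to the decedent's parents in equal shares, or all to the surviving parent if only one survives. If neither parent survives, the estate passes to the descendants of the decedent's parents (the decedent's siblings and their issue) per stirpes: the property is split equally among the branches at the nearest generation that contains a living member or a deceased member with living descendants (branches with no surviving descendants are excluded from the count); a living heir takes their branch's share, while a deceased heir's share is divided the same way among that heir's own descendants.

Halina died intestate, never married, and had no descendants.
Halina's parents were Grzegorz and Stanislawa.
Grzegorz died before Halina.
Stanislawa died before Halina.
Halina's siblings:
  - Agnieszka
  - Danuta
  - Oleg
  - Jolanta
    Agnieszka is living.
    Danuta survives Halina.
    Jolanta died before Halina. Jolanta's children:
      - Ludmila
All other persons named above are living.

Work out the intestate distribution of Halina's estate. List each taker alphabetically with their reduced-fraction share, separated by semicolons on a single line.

Agnieszka 1/4; Danuta 1/4; Ludmila 1/4; Oleg 1/4

Neither parent survives and there are no descendants, so the estate passes to Halina's siblings and their issue per stirpes.
The estate is divided into 4 equal shares of 1/4 among Agnieszka, Danuta, Oleg, Jolanta.
Agnieszka is living and takes 1/4.
Danuta is living and takes 1/4.
Oleg is living and takes 1/4.
Jolanta predeceased; the 1/4 allotted to Jolanta's branch passes to Jolanta's issue by representation.
Ludmila is the sole taker at this level and receives the full 1/4.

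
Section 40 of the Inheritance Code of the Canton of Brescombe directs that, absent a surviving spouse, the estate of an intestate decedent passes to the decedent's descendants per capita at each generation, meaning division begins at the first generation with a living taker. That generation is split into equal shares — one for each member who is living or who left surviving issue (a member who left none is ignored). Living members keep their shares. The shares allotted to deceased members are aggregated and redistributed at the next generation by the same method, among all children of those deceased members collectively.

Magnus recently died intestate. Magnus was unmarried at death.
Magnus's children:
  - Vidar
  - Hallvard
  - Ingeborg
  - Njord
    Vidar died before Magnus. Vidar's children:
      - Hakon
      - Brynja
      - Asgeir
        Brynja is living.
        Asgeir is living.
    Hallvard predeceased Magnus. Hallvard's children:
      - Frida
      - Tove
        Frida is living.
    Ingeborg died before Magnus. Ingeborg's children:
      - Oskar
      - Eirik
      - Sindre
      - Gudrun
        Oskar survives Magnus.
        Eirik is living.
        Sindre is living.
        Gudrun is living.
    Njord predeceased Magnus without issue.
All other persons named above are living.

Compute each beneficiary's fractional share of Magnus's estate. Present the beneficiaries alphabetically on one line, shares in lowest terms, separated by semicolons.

Asgeir 1/9; Brynja 1/9; Eirik 1/9; Frida 1/9; Gudrun 1/9; Hakon 1/9; Oskar 1/9; Sindre 1/9; Tove 1/9

There is no surviving spouse, so the entire estate passes to Magnus's descendants per capita at each generation.
No one at generation 1 (Vidar, Hallvard, Ingeborg) is living; moving to the next generation.
At generation 2 (Hakon, Brynja, Asgeir, Frida, Tove, Oskar, Eirik, Sindre, Gudrun) there are 9 shares of (1)/9 = 1/9 each.
Living: Hakon, Brynja, Asgeir, Frida, Tove, Oskar, Eirik, Sindre, and Gudrun — each takes 1/9.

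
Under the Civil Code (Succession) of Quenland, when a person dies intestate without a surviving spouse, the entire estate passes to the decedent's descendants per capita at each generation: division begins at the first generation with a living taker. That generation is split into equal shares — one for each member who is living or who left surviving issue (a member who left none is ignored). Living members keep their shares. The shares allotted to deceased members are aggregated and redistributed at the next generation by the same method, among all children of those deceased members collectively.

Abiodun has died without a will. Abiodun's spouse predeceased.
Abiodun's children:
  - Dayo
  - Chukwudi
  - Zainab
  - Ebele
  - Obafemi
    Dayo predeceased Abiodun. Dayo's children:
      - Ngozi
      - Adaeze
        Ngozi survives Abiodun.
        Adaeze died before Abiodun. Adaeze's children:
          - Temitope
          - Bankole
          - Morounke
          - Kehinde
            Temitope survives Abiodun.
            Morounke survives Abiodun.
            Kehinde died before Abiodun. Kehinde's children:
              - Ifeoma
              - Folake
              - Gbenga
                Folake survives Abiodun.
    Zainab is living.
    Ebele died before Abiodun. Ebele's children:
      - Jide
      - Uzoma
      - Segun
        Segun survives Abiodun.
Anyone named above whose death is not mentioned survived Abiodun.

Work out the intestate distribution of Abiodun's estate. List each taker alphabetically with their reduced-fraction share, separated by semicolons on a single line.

Bankole 1/50; Chukwudi 1/5; Folake 1/150; Gbenga 1/150; Ifeoma 1/150; Jide 2/25; Morounke 1/50; Ngozi 2/25; Obafemi 1/5; Segun 2/25; Temitope 1/50; Uzoma 2/25; Zainab 1/5

There is no surviving spouse, so the entire estate passes to Abiodun's descendants per capita at each generation.
At generation 1 (Dayo, Chukwudi, Zainab, Ebele, Obafemi) there are 5 shares of (1)/5 = 1/5 each.
Living: Chukwudi, Zainab, and Obafemi — each takes 1/5.
Deceased: Dayo and Ebele. Their combined 2/5 is pooled and carried to generation 2.
At generation 2 (Ngozi, Adaeze, Jide, Uzoma, Segun) there are 5 shares of (2/5)/5 = 2/25 each.
Living: Ngozi, Jide, Uzoma, and Segun — each takes 2/25.
Deceased: Adaeze. That 2/25 share is carried to generation 3.
At generation 3 (Temitope, Bankole, Morounke, Kehinde) there are 4 shares of (2/25)/4 = 1/50 each.
Living: Temitope, Bankole, and Morounke — each takes 1/50.
Deceased: Kehinde. That 1/50 share is carried to generation 4.
At generation 4 (Ifeoma, Folake, Gbenga) there are 3 shares of (1/50)/3 = 1/150 each.
Living: Ifeoma, Folake, and Gbenga — each takes 1/150.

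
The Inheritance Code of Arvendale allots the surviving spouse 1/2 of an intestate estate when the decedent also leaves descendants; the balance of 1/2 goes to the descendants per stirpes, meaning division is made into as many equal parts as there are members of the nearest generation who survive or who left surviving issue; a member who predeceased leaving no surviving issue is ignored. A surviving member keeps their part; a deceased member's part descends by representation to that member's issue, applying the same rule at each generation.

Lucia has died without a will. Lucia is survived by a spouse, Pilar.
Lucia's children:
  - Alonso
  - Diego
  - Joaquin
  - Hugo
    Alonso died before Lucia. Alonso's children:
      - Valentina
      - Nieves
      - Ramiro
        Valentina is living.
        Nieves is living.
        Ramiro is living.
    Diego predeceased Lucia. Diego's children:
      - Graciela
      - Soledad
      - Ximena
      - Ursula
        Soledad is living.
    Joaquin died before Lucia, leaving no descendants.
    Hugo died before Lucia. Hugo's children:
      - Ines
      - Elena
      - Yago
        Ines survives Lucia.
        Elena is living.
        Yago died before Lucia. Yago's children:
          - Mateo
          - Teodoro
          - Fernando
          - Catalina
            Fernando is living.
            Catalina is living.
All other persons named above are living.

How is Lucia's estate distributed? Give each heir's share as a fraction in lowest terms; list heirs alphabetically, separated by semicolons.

Catalina 1/72; Elena 1/18; Fernando 1/72; Graciela 1/24; Ines 1/18; Mateo 1/72; Nieves 1/18; Pilar 1/2; Ramiro 1/18; Soledad 1/24; Teodoro 1/72; Ursula 1/24; Valentina 1/18; Ximena 1/24

Pilar, as surviving spouse, takes 1/2.
The remaining 1/2 passes to Lucia's descendants per stirpes.
Joaquin left no surviving issue, so that branch lapses and is disregarded.
The 1/2 is divided into 3 equal shares of 1/6 among Alonso, Diego, Hugo.
Alonso predeceased; the 1/6 allotted to Alonso's branch passes to Alonso's issue by representation.
The 1/6 is divided into 3 equal shares of 1/18 among Valentina, Nieves, Ramiro.
Valentina is living and takes 1/18.
Nieves is living and takes 1/18.
Ramiro is living and takes 1/18.
Diego predeceased; the 1/6 allotted to Diego's branch passes to Diego's issue by representation.
The 1/6 is divided into 4 equal shares of 1/24 among Graciela, Soledad, Ximena, Ursula.
Graciela is living and takes 1/24.
Soledad is living and takes 1/24.
Ximena is living and takes 1/24.
Ursula is living and takes 1/24.
Hugo predeceased; the 1/6 allotted to Hugo's branch passes to Hugo's issue by representation.
The 1/6 is divided into 3 equal shares of 1/18 among Ines, Elena, Yago.
Ines is living and takes 1/18.
Elena is living and takes 1/18.
Yago predeceased; the 1/18 allotted to Yago's branch passes to Yago's issue by representation.
The 1/18 is divided into 4 equal shares of 1/72 among Mateo, Teodoro, Fernando, Catalina.
Mateo is living and takes 1/72.
Teodoro is living and takes 1/72.
Fernando is living and takes 1/72.
Catalina is living and takes 1/72.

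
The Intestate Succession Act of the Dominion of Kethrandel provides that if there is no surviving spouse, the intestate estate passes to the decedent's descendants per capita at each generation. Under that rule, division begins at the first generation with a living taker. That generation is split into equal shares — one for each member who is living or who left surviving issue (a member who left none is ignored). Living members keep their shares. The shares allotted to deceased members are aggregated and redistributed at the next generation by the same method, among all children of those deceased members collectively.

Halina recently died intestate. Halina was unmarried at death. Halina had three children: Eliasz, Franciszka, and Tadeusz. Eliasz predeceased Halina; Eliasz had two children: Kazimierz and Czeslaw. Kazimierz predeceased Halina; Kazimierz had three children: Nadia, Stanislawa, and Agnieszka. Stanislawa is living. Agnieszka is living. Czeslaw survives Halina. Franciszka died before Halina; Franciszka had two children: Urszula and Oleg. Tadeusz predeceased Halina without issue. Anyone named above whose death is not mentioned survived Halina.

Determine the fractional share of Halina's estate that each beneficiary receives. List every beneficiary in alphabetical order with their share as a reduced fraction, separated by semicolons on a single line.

There is no surviving spouse, so the entire estate passes to Halina's descendants per capita at each generation.
No one at generation 1 (Eliasz, Franciszka) is living; moving to the next generation.
At generation 2 (Kazimierz, Czeslaw, Urszula, Oleg) there are 4 shares of (1)/4 = 1/4 each.
Living: Czeslaw, Urszula, and Oleg — each takes 1/4.
Deceased: Kazimierz. That 1/4 share is carried to generation 3.
At generation 3 (Nadia, Stanislawa, Agnieszka) there are 3 shares of (1/4)/3 = 1/12 each.
Living: Nadia, Stanislawa, and Agnieszka — each takes 1/12.

Agnieszka 1/12; Czeslaw 1/4; Nadia 1/12; Oleg 1/4; Stanislawa 1/12; Urszula 1/4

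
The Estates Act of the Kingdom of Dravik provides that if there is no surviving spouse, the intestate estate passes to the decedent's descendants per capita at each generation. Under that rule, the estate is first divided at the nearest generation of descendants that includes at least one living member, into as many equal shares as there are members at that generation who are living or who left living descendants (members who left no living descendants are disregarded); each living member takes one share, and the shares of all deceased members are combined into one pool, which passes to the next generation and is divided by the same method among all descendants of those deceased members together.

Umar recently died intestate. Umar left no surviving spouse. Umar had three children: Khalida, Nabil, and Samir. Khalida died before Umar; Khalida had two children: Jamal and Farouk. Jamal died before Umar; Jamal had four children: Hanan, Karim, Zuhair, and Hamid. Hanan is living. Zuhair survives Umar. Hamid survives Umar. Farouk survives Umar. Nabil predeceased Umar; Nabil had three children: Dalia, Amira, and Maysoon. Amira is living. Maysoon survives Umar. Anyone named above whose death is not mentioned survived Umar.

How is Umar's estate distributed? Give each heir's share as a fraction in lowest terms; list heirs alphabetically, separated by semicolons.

There is no surviving spouse, so the entire estate passes to Umar's descendants per capita at each generation.
At generation 1 (Khalida, Nabil, Samir) there are 3 shares of (1)/3 = 1/3 each.
Living: Samir — each takes 1/3.
Deceased: Khalida and Nabil. Their combined 2/3 is pooled and carried to generation 2.
At generation 2 (Jamal, Farouk, Dalia, Amira, Maysoon) there are 5 shares of (2/3)/5 = 2/15 each.
Living: Farouk, Dalia, Amira, and Maysoon — each takes 2/15.
Deceased: Jamal. That 2/15 share is carried to generation 3.
At generation 3 (Hanan, Karim, Zuhair, Hamid) there are 4 shares of (2/15)/4 = 1/30 each.
Living: Hanan, Karim, Zuhair, and Hamid — each takes 1/30.

Amira 2/15; Dalia 2/15; Farouk 2/15; Hamid 1/30; Hanan 1/30; Karim 1/30; Maysoon 2/15; Samir 1/3; Zuhair 1/30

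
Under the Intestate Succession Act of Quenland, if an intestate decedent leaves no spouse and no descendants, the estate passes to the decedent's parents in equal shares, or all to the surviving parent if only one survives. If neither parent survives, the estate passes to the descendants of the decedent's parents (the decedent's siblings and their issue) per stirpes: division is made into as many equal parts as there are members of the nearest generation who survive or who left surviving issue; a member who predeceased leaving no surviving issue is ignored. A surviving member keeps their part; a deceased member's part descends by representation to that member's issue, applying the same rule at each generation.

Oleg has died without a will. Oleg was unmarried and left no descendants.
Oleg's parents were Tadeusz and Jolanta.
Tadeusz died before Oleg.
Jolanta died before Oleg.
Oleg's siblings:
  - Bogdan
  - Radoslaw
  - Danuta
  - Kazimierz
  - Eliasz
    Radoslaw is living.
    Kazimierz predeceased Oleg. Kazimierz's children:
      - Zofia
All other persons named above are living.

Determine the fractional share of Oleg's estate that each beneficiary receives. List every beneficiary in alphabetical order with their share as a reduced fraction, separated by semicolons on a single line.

Bogdan 1/5; Danuta 1/5; Eliasz 1/5; Radoslaw 1/5; Zofia 1/5

Neither parent survives and there are no descendants, so the estate passes to Oleg's siblings and their issue per stirpes.
The estate is divided into 5 equal shares of 1/5 among Bogdan, Radoslaw, Danuta, Kazimierz, Eliasz.
Bogdan is living and takes 1/5.
Radoslaw is living and takes 1/5.
Danuta is living and takes 1/5.
Kazimierz predeceased; the 1/5 allotted to Kazimierz's branch passes to Kazimierz's issue by representation.
Zofia is the sole taker at this level and receives the full 1/5.
Eliasz is living and takes 1/5.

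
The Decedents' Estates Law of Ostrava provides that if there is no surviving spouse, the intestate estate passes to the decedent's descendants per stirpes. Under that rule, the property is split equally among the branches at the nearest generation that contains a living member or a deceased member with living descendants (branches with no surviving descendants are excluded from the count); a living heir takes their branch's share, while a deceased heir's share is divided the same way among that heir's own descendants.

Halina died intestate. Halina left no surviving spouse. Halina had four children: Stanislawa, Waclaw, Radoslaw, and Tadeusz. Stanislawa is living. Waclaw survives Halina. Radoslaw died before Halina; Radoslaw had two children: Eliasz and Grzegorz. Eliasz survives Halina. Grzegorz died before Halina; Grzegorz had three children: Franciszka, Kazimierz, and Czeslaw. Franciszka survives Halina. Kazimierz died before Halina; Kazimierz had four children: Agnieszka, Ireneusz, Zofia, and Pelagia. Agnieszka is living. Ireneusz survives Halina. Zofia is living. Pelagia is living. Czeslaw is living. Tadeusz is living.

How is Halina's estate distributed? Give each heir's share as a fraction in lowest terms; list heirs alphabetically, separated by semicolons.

There is no surviving spouse, so the entire estate passes to Halina's descendants per stirpes.
The estate is divided into 4 equal shares of 1/4 among Stanislawa, Waclaw, Radoslaw, Tadeusz.
Stanislawa is living and takes 1/4.
Waclaw is living and takes 1/4.
Radoslaw predeceased; the 1/4 allotted to Radoslaw's branch passes to Radoslaw's issue by representation.
The 1/4 is divided into 2 equal shares of 1/8 among Eliasz, Grzegorz.
Eliasz is living and takes 1/8.
Grzegorz predeceased; the 1/8 allotted to Grzegorz's branch passes to Grzegorz's issue by representation.
The 1/8 is divided into 3 equal shares of 1/24 among Franciszka, Kazimierz, Czeslaw.
Franciszka is living and takes 1/24.
Kazimierz predeceased; the 1/24 allotted to Kazimierz's branch passes to Kazimierz's issue by representation.
The 1/24 is divided into 4 equal shares of 1/96 among Agnieszka, Ireneusz, Zofia, Pelagia.
Agnieszka is living and takes 1/96.
Ireneusz is living and takes 1/96.
Zofia is living and takes 1/96.
Pelagia is living and takes 1/96.
Czeslaw is living and takes 1/24.
Tadeusz is living and takes 1/4.

Agnieszka 1/96; Czeslaw 1/24; Eliasz 1/8; Franciszka 1/24; Ireneusz 1/96; Pelagia 1/96; Stanislawa 1/4; Tadeusz 1/4; Waclaw 1/4; Zofia 1/96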